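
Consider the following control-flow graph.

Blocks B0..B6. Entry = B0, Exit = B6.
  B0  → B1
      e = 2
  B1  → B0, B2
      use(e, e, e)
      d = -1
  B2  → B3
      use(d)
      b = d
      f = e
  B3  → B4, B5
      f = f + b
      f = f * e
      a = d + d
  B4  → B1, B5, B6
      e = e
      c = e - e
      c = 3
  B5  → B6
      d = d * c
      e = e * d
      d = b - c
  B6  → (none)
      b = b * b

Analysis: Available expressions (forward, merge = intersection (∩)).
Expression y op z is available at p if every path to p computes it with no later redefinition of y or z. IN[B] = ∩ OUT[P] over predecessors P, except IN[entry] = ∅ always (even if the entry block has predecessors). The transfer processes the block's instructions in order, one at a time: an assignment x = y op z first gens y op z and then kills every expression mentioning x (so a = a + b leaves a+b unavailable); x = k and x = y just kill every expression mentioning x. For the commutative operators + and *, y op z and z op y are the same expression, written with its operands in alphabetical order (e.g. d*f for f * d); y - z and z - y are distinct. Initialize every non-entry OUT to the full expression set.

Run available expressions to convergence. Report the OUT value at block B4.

Per-block solution:
  B0:  IN={}  OUT={}
  B1:  IN={}  OUT={}
  B2:  IN={}  OUT={}
  B3:  IN={}  OUT={d+d}
  B4:  IN={d+d}  OUT={d+d, e-e}
  B5:  IN={d+d}  OUT={b-c}
  B6:  IN={}  OUT={}

Merge at B4: IN[B4] = OUT[B3] = {d+d}
Applying B4's transfer function to that IN value gives OUT[B4] (row B4 above).

Answer: {d+d, e-e}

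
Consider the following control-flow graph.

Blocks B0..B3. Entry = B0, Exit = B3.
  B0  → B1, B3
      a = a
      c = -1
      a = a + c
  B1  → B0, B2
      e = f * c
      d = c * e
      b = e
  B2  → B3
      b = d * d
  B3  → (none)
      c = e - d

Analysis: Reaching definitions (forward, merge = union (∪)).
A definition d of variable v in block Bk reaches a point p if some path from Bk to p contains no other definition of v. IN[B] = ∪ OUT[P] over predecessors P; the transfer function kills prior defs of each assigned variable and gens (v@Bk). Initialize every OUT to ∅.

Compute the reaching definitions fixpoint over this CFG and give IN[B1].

Per-block solution:
  B0: | IN={a@B0, b@B1, c@B0, d@B1, e@B1} | OUT={a@B0, b@B1, c@B0, d@B1, e@B1}
  B1: | IN={a@B0, b@B1, c@B0, d@B1, e@B1} | OUT={a@B0, b@B1, c@B0, d@B1, e@B1}
  B2: | IN={a@B0, b@B1, c@B0, d@B1, e@B1} | OUT={a@B0, b@B2, c@B0, d@B1, e@B1}
  B3: | IN={a@B0, b@B1, b@B2, c@B0, d@B1, e@B1} | OUT={a@B0, b@B1, b@B2, c@B3, d@B1, e@B1}

Merge at B1: IN[B1] = OUT[B0] = {a@B0, b@B1, c@B0, d@B1, e@B1}

Answer: {a@B0, b@B1, c@B0, d@B1, e@B1}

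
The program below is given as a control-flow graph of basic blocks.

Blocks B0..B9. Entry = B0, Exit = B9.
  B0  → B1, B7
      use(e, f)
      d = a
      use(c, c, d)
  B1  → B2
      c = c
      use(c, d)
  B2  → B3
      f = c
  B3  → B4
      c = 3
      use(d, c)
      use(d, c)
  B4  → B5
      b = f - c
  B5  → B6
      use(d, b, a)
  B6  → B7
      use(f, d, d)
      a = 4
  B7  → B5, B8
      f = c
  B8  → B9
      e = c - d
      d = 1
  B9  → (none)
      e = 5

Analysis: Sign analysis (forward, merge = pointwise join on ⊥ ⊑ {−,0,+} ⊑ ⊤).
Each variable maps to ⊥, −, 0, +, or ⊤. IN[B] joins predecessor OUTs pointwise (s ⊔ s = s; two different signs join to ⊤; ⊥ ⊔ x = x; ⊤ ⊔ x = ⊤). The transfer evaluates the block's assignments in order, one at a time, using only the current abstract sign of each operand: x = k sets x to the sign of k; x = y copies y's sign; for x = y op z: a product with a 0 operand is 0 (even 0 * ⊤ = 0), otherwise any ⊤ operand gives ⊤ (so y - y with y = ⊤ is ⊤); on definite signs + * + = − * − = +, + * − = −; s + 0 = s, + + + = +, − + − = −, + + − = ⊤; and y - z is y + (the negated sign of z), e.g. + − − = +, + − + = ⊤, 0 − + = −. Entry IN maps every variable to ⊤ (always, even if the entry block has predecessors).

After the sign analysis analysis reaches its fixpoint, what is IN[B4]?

Answer: {a: ⊤, b: ⊤, c: +, d: ⊤, e: ⊤, f: ⊤}

Derivation:
Fixpoint table:
  B0:  IN=(all ⊤)  OUT=(all ⊤)
  B1:  IN=(all ⊤)  OUT=(all ⊤)
  B2:  IN=(all ⊤)  OUT=(all ⊤)
  B3:  IN=(all ⊤)  OUT={c:+; rest ⊤}
  B4:  IN={c:+; rest ⊤}  OUT={c:+; rest ⊤}
  B5:  IN=(all ⊤)  OUT=(all ⊤)
  B6:  IN=(all ⊤)  OUT={a:+; rest ⊤}
  B7:  IN=(all ⊤)  OUT=(all ⊤)
  B8:  IN=(all ⊤)  OUT={d:+; rest ⊤}
  B9:  IN={d:+; rest ⊤}  OUT={d:+, e:+; rest ⊤}

Merge at B4: IN[B4] = OUT[B3] = {a: ⊤, b: ⊤, c: +, d: ⊤, e: ⊤, f: ⊤}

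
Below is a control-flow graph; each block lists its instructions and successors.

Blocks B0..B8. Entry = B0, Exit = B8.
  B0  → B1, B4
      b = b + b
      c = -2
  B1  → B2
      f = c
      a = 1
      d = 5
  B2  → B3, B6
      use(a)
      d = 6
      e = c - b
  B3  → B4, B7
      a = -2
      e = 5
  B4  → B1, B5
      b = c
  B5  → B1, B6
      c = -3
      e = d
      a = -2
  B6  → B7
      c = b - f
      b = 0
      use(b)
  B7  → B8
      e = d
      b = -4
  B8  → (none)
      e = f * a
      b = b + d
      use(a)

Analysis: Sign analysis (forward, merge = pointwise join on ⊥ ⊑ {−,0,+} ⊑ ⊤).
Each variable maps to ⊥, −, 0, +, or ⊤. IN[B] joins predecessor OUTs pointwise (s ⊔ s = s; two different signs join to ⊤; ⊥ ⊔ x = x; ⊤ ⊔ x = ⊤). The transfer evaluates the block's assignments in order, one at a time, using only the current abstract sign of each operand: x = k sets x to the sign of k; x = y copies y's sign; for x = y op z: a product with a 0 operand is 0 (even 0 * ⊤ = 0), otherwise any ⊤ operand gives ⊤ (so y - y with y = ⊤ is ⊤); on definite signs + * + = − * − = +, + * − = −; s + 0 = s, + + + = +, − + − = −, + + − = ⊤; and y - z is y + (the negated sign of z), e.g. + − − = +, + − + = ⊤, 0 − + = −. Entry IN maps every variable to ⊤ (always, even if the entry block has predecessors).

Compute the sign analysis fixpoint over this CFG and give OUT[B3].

Answer: {a: -, b: ⊤, c: -, d: +, e: +, f: -}

Working:
Fixpoint table:
  B0:  IN=(all ⊤)  OUT={c:-; rest ⊤}
  B1:  IN={c:-; rest ⊤}  OUT={a:+, c:-, d:+, f:-; rest ⊤}
  B2:  IN={a:+, c:-, d:+, f:-; rest ⊤}  OUT={a:+, c:-, d:+, f:-; rest ⊤}
  B3:  IN={a:+, c:-, d:+, f:-; rest ⊤}  OUT={a:-, c:-, d:+, e:+, f:-; rest ⊤}
  B4:  IN={c:-; rest ⊤}  OUT={b:-, c:-; rest ⊤}
  B5:  IN={b:-, c:-; rest ⊤}  OUT={a:-, b:-, c:-; rest ⊤}
  B6:  IN={c:-; rest ⊤}  OUT={b:0; rest ⊤}
  B7:  IN=(all ⊤)  OUT={b:-; rest ⊤}
  B8:  IN={b:-; rest ⊤}  OUT=(all ⊤)

Merge at B3: IN[B3] = OUT[B2] = {a: +, b: ⊤, c: -, d: +, e: ⊤, f: -}
Applying B3's transfer function to that IN value gives OUT[B3] (row B3 above).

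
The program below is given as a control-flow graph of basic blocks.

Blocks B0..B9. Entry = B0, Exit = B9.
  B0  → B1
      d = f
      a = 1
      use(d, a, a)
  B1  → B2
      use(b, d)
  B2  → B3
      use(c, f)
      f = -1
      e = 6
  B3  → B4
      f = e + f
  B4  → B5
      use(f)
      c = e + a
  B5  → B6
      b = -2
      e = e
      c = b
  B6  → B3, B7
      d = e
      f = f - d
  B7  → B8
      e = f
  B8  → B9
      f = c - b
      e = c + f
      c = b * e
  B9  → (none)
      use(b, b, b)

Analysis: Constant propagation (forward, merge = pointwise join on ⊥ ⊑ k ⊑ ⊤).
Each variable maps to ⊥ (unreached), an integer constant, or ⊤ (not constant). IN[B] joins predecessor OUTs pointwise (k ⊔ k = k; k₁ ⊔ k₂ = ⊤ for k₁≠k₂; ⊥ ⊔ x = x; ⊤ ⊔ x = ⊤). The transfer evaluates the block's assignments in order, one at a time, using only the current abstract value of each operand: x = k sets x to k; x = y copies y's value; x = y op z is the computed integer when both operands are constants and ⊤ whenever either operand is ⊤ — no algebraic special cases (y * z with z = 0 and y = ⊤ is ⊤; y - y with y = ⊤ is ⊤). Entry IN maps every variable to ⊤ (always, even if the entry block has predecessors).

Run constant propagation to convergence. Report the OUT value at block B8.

Answer: {a: 1, b: -2, c: 4, d: 6, e: -2, f: 0}

Derivation:
Per-block solution:
  B0:   IN=(all ⊤)   OUT={a:1; rest ⊤}
  B1:   IN={a:1; rest ⊤}   OUT={a:1; rest ⊤}
  B2:   IN={a:1; rest ⊤}   OUT={a:1, e:6, f:-1; rest ⊤}
  B3:   IN={a:1, e:6, f:-1; rest ⊤}   OUT={a:1, e:6, f:5; rest ⊤}
  B4:   IN={a:1, e:6, f:5; rest ⊤}   OUT={a:1, c:7, e:6, f:5; rest ⊤}
  B5:   IN={a:1, c:7, e:6, f:5; rest ⊤}   OUT={a:1, b:-2, c:-2, e:6, f:5; rest ⊤}
  B6:   IN={a:1, b:-2, c:-2, e:6, f:5; rest ⊤}   OUT={a:1, b:-2, c:-2, d:6, e:6, f:-1; rest ⊤}
  B7:   IN={a:1, b:-2, c:-2, d:6, e:6, f:-1; rest ⊤}   OUT={a:1, b:-2, c:-2, d:6, e:-1, f:-1; rest ⊤}
  B8:   IN={a:1, b:-2, c:-2, d:6, e:-1, f:-1; rest ⊤}   OUT={a:1, b:-2, c:4, d:6, e:-2, f:0; rest ⊤}
  B9:   IN={a:1, b:-2, c:4, d:6, e:-2, f:0; rest ⊤}   OUT={a:1, b:-2, c:4, d:6, e:-2, f:0; rest ⊤}

Merge at B8: IN[B8] = OUT[B7] = {a: 1, b: -2, c: -2, d: 6, e: -1, f: -1}
Applying B8's transfer function to that IN value gives OUT[B8] (row B8 above).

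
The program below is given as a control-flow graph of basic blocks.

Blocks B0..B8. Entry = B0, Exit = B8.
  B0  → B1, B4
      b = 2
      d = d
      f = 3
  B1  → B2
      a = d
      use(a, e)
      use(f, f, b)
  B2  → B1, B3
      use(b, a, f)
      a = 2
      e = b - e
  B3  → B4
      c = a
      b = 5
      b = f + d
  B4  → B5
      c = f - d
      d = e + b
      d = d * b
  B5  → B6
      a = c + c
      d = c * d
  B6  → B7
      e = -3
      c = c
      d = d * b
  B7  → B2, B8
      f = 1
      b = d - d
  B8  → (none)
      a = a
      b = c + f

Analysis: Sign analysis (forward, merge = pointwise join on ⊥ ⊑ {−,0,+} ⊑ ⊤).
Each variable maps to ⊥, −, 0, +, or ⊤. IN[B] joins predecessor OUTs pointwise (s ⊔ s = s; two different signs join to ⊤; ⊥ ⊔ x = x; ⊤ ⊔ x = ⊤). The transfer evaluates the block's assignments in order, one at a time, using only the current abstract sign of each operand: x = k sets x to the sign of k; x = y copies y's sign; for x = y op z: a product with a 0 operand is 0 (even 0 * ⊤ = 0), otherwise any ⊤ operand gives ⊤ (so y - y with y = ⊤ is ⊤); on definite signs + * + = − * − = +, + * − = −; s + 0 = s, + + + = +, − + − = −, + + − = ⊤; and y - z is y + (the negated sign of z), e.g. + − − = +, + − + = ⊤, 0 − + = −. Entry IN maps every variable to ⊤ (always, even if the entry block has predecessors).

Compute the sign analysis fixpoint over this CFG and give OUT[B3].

Answer: {a: +, b: ⊤, c: +, d: ⊤, e: ⊤, f: +}

Derivation:
Fixpoint table:
  B0: | IN=(all ⊤) | OUT={b:+, f:+; rest ⊤}
  B1: | IN={f:+; rest ⊤} | OUT={f:+; rest ⊤}
  B2: | IN={f:+; rest ⊤} | OUT={a:+, f:+; rest ⊤}
  B3: | IN={a:+, f:+; rest ⊤} | OUT={a:+, c:+, f:+; rest ⊤}
  B4: | IN={f:+; rest ⊤} | OUT={f:+; rest ⊤}
  B5: | IN={f:+; rest ⊤} | OUT={f:+; rest ⊤}
  B6: | IN={f:+; rest ⊤} | OUT={e:-, f:+; rest ⊤}
  B7: | IN={e:-, f:+; rest ⊤} | OUT={e:-, f:+; rest ⊤}
  B8: | IN={e:-, f:+; rest ⊤} | OUT={e:-, f:+; rest ⊤}

Merge at B3: IN[B3] = OUT[B2] = {a: +, b: ⊤, c: ⊤, d: ⊤, e: ⊤, f: +}
Applying B3's transfer function to that IN value gives OUT[B3] (row B3 above).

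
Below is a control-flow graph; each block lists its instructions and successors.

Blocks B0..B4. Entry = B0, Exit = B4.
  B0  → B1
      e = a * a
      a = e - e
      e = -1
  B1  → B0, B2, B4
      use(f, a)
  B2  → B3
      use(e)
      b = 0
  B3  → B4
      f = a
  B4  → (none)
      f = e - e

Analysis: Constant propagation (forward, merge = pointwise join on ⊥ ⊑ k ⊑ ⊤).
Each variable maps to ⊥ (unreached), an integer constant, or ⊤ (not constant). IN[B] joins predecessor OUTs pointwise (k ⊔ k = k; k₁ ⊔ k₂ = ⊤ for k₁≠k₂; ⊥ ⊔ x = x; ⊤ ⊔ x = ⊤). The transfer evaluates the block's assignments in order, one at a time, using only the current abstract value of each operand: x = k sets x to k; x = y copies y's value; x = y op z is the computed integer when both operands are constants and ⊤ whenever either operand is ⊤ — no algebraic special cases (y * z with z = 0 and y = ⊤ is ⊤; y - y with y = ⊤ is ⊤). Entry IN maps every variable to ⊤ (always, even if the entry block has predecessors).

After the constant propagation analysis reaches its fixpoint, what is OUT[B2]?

Fixpoint table:
  B0:  IN=(all ⊤)  OUT={e:-1; rest ⊤}
  B1:  IN={e:-1; rest ⊤}  OUT={e:-1; rest ⊤}
  B2:  IN={e:-1; rest ⊤}  OUT={b:0, e:-1; rest ⊤}
  B3:  IN={b:0, e:-1; rest ⊤}  OUT={b:0, e:-1; rest ⊤}
  B4:  IN={e:-1; rest ⊤}  OUT={e:-1, f:0; rest ⊤}

Merge at B2: IN[B2] = OUT[B1] = {a: ⊤, b: ⊤, c: ⊤, d: ⊤, e: -1, f: ⊤}
Applying B2's transfer function to that IN value gives OUT[B2] (row B2 above).

Answer: {a: ⊤, b: 0, c: ⊤, d: ⊤, e: -1, f: ⊤}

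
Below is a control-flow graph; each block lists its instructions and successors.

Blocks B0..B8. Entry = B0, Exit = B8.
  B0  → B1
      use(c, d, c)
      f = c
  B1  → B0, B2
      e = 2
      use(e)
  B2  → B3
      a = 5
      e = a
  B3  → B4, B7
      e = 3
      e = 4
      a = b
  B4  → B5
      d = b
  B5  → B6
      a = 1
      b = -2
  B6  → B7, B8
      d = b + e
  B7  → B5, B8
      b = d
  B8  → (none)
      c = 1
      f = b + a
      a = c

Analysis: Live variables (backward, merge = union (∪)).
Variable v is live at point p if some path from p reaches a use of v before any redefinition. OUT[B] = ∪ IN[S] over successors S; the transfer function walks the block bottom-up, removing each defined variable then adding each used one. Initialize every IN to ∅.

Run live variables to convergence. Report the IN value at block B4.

Answer: {b, e}

Trace:
Converged values:
  B0: | IN={b, c, d} | OUT={b, c, d}
  B1: | IN={b, c, d} | OUT={b, c, d}
  B2: | IN={b, d} | OUT={b, d}
  B3: | IN={b, d} | OUT={a, b, d, e}
  B4: | IN={b, e} | OUT={e}
  B5: | IN={e} | OUT={a, b, e}
  B6: | IN={a, b, e} | OUT={a, b, d, e}
  B7: | IN={a, d, e} | OUT={a, b, e}
  B8: | IN={a, b} | OUT={}

Merge at B4: OUT[B4] = IN[B5] = {e}
Applying B4's transfer function to that OUT value gives IN[B4] (row B4 above).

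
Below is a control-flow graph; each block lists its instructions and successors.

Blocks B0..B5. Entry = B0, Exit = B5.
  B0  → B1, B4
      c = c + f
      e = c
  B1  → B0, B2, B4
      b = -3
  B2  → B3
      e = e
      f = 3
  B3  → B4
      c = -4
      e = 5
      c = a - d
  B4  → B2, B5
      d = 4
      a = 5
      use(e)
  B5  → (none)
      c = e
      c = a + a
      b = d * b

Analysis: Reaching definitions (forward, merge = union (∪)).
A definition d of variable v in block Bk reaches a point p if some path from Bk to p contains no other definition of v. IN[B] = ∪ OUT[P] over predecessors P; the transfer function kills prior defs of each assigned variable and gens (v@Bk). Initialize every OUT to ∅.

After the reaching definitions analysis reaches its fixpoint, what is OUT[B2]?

Answer: {a@B4, b@B1, c@B0, c@B3, d@B4, e@B2, f@B2}

Derivation:
Fixpoint table:
  B0:   IN={b@B1, c@B0, e@B0}   OUT={b@B1, c@B0, e@B0}
  B1:   IN={b@B1, c@B0, e@B0}   OUT={b@B1, c@B0, e@B0}
  B2:   IN={a@B4, b@B1, c@B0, c@B3, d@B4, e@B0, e@B3, f@B2}   OUT={a@B4, b@B1, c@B0, c@B3, d@B4, e@B2, f@B2}
  B3:   IN={a@B4, b@B1, c@B0, c@B3, d@B4, e@B2, f@B2}   OUT={a@B4, b@B1, c@B3, d@B4, e@B3, f@B2}
  B4:   IN={a@B4, b@B1, c@B0, c@B3, d@B4, e@B0, e@B3, f@B2}   OUT={a@B4, b@B1, c@B0, c@B3, d@B4, e@B0, e@B3, f@B2}
  B5:   IN={a@B4, b@B1, c@B0, c@B3, d@B4, e@B0, e@B3, f@B2}   OUT={a@B4, b@B5, c@B5, d@B4, e@B0, e@B3, f@B2}

Merge at B2: IN[B2] = OUT[B1] ⊔ OUT[B4] = {a@B4, b@B1, c@B0, c@B3, d@B4, e@B0, e@B3, f@B2}
Applying B2's transfer function to that IN value gives OUT[B2] (row B2 above).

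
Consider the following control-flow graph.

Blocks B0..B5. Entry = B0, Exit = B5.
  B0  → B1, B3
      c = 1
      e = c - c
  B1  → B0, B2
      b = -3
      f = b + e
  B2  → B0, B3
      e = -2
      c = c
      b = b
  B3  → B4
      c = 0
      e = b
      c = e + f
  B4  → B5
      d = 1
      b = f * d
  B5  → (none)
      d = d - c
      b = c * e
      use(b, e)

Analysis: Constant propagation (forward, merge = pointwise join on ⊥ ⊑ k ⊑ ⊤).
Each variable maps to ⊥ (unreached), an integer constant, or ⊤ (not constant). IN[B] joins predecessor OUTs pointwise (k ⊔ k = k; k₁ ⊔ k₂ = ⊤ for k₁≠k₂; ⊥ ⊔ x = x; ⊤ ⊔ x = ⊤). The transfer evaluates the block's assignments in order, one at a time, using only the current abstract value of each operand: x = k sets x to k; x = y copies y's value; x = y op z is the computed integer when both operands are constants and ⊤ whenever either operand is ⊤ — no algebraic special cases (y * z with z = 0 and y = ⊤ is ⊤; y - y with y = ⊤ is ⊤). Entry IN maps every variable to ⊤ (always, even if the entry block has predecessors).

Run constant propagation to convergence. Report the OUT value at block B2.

Answer: {a: ⊤, b: -3, c: 1, d: ⊤, e: -2, f: -3}

Derivation:
Per-block solution:
  B0:  IN=(all ⊤)  OUT={c:1, e:0; rest ⊤}
  B1:  IN={c:1, e:0; rest ⊤}  OUT={b:-3, c:1, e:0, f:-3; rest ⊤}
  B2:  IN={b:-3, c:1, e:0, f:-3; rest ⊤}  OUT={b:-3, c:1, e:-2, f:-3; rest ⊤}
  B3:  IN={c:1; rest ⊤}  OUT=(all ⊤)
  B4:  IN=(all ⊤)  OUT={d:1; rest ⊤}
  B5:  IN={d:1; rest ⊤}  OUT=(all ⊤)

Merge at B2: IN[B2] = OUT[B1] = {a: ⊤, b: -3, c: 1, d: ⊤, e: 0, f: -3}
Applying B2's transfer function to that IN value gives OUT[B2] (row B2 above).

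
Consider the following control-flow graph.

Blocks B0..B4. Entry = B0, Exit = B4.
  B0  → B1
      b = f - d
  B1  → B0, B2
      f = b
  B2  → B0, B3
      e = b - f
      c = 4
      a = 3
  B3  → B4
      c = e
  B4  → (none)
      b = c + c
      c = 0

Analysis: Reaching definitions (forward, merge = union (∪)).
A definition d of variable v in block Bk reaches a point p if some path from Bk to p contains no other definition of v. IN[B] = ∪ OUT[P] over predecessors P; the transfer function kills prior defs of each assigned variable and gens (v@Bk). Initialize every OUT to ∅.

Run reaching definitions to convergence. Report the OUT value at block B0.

Answer: {a@B2, b@B0, c@B2, e@B2, f@B1}

Derivation:
Per-block solution:
  B0:   IN={a@B2, b@B0, c@B2, e@B2, f@B1}   OUT={a@B2, b@B0, c@B2, e@B2, f@B1}
  B1:   IN={a@B2, b@B0, c@B2, e@B2, f@B1}   OUT={a@B2, b@B0, c@B2, e@B2, f@B1}
  B2:   IN={a@B2, b@B0, c@B2, e@B2, f@B1}   OUT={a@B2, b@B0, c@B2, e@B2, f@B1}
  B3:   IN={a@B2, b@B0, c@B2, e@B2, f@B1}   OUT={a@B2, b@B0, c@B3, e@B2, f@B1}
  B4:   IN={a@B2, b@B0, c@B3, e@B2, f@B1}   OUT={a@B2, b@B4, c@B4, e@B2, f@B1}

Merge at B0 (entry node, so the boundary value {} is joined with the incoming edge(s)): IN[B0] = {} ⊔ OUT[B1] ⊔ OUT[B2] = {a@B2, b@B0, c@B2, e@B2, f@B1}
Applying B0's transfer function to that IN value gives OUT[B0] (row B0 above).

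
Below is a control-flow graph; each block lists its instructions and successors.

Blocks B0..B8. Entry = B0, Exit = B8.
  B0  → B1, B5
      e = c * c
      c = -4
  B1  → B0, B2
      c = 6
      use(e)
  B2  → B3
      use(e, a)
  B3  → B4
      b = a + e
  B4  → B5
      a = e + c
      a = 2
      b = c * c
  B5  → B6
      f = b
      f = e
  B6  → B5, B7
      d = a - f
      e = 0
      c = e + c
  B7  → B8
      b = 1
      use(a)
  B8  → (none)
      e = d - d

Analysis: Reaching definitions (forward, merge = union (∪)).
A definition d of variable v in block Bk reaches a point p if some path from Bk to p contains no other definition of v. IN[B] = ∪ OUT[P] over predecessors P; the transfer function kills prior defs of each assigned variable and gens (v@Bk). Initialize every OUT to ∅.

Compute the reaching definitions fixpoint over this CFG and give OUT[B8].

Converged values:
  B0:   IN={c@B1, e@B0}   OUT={c@B0, e@B0}
  B1:   IN={c@B0, e@B0}   OUT={c@B1, e@B0}
  B2:   IN={c@B1, e@B0}   OUT={c@B1, e@B0}
  B3:   IN={c@B1, e@B0}   OUT={b@B3, c@B1, e@B0}
  B4:   IN={b@B3, c@B1, e@B0}   OUT={a@B4, b@B4, c@B1, e@B0}
  B5:   IN={a@B4, b@B4, c@B0, c@B1, c@B6, d@B6, e@B0, e@B6, f@B5}   OUT={a@B4, b@B4, c@B0, c@B1, c@B6, d@B6, e@B0, e@B6, f@B5}
  B6:   IN={a@B4, b@B4, c@B0, c@B1, c@B6, d@B6, e@B0, e@B6, f@B5}   OUT={a@B4, b@B4, c@B6, d@B6, e@B6, f@B5}
  B7:   IN={a@B4, b@B4, c@B6, d@B6, e@B6, f@B5}   OUT={a@B4, b@B7, c@B6, d@B6, e@B6, f@B5}
  B8:   IN={a@B4, b@B7, c@B6, d@B6, e@B6, f@B5}   OUT={a@B4, b@B7, c@B6, d@B6, e@B8, f@B5}

Merge at B8: IN[B8] = OUT[B7] = {a@B4, b@B7, c@B6, d@B6, e@B6, f@B5}
Applying B8's transfer function to that IN value gives OUT[B8] (row B8 above).

Answer: {a@B4, b@B7, c@B6, d@B6, e@B8, f@B5}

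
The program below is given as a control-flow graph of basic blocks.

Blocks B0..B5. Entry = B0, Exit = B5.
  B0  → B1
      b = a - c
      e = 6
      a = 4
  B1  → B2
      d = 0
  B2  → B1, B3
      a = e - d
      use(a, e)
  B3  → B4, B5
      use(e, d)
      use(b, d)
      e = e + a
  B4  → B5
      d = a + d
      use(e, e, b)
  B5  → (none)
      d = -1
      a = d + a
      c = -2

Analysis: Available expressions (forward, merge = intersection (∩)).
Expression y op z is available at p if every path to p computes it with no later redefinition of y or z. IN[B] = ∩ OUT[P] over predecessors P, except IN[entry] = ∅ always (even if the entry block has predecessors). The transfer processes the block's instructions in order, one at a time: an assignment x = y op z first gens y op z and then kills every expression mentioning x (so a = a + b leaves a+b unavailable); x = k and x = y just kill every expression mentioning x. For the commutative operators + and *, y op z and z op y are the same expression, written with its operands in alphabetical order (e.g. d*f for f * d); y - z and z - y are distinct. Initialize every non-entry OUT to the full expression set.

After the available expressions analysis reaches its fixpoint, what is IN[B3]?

Per-block solution:
  B0: | IN={} | OUT={}
  B1: | IN={} | OUT={}
  B2: | IN={} | OUT={e-d}
  B3: | IN={e-d} | OUT={}
  B4: | IN={} | OUT={}
  B5: | IN={} | OUT={}

Merge at B3: IN[B3] = OUT[B2] = {e-d}

Answer: {e-d}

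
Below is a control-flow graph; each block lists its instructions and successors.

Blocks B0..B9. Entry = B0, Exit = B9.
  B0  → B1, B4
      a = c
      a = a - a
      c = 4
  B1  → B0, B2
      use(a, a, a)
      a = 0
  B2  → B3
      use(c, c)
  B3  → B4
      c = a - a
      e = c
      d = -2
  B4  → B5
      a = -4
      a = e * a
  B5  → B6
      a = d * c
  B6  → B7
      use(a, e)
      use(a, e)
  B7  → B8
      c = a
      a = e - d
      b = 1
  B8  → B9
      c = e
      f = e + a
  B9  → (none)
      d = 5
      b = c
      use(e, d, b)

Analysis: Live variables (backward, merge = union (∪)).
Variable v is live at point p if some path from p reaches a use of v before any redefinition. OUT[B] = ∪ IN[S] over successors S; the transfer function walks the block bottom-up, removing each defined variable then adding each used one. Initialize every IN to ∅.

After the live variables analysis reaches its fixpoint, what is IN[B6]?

Answer: {a, d, e}

Trace:
Per-block solution:
  B0:  IN={c, d, e}  OUT={a, c, d, e}
  B1:  IN={a, c, d, e}  OUT={a, c, d, e}
  B2:  IN={a, c}  OUT={a}
  B3:  IN={a}  OUT={c, d, e}
  B4:  IN={c, d, e}  OUT={c, d, e}
  B5:  IN={c, d, e}  OUT={a, d, e}
  B6:  IN={a, d, e}  OUT={a, d, e}
  B7:  IN={a, d, e}  OUT={a, e}
  B8:  IN={a, e}  OUT={c, e}
  B9:  IN={c, e}  OUT={}

Merge at B6: OUT[B6] = IN[B7] = {a, d, e}
Applying B6's transfer function to that OUT value gives IN[B6] (row B6 above).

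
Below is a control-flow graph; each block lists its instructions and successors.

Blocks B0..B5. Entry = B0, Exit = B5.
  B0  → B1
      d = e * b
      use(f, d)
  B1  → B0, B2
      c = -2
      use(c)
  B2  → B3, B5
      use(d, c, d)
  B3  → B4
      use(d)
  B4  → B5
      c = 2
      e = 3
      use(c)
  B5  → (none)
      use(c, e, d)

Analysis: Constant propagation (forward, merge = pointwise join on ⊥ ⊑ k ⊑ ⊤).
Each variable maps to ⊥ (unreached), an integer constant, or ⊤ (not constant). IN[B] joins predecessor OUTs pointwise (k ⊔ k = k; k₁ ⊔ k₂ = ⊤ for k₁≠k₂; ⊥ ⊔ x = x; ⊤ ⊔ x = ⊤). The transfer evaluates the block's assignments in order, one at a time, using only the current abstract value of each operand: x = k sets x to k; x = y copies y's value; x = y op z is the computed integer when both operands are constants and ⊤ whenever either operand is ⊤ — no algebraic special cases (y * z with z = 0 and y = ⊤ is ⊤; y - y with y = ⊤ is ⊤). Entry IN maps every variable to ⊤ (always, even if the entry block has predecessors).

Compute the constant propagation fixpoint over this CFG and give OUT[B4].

Answer: {a: ⊤, b: ⊤, c: 2, d: ⊤, e: 3, f: ⊤}

Working:
Per-block solution:
  B0: | IN=(all ⊤) | OUT=(all ⊤)
  B1: | IN=(all ⊤) | OUT={c:-2; rest ⊤}
  B2: | IN={c:-2; rest ⊤} | OUT={c:-2; rest ⊤}
  B3: | IN={c:-2; rest ⊤} | OUT={c:-2; rest ⊤}
  B4: | IN={c:-2; rest ⊤} | OUT={c:2, e:3; rest ⊤}
  B5: | IN=(all ⊤) | OUT=(all ⊤)

Merge at B4: IN[B4] = OUT[B3] = {a: ⊤, b: ⊤, c: -2, d: ⊤, e: ⊤, f: ⊤}
Applying B4's transfer function to that IN value gives OUT[B4] (row B4 above).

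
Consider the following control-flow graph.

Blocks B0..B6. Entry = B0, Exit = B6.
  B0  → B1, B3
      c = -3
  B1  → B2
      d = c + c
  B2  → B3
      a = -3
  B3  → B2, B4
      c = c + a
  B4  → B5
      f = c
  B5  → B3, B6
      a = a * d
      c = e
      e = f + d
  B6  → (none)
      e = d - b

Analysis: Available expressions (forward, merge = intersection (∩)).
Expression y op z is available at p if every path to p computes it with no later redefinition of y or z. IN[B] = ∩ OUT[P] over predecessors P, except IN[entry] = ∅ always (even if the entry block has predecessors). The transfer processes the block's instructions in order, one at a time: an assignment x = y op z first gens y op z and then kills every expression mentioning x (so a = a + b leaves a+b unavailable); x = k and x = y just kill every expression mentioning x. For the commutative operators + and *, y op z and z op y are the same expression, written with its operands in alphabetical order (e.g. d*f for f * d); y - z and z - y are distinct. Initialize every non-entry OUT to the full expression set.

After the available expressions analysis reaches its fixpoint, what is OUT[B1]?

Converged values:
  B0: | IN={} | OUT={}
  B1: | IN={} | OUT={c+c}
  B2: | IN={} | OUT={}
  B3: | IN={} | OUT={}
  B4: | IN={} | OUT={}
  B5: | IN={} | OUT={d+f}
  B6: | IN={d+f} | OUT={d+f, d-b}

Merge at B1: IN[B1] = OUT[B0] = {}
Applying B1's transfer function to that IN value gives OUT[B1] (row B1 above).

Answer: {c+c}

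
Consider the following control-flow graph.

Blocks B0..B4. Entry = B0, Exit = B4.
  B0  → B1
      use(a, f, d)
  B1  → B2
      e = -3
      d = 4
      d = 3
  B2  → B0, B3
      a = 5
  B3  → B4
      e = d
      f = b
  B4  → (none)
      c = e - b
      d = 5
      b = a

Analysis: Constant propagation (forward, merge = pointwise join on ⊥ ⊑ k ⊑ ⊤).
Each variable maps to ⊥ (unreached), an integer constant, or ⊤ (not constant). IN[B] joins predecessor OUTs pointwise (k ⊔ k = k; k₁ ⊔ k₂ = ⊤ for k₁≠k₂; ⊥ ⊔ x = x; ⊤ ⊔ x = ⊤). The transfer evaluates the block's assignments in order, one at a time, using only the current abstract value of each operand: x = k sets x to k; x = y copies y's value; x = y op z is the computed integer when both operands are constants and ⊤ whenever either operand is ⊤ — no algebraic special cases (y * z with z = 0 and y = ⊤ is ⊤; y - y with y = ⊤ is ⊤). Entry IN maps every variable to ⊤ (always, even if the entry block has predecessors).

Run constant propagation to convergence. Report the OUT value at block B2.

Converged values:
  B0:  IN=(all ⊤)  OUT=(all ⊤)
  B1:  IN=(all ⊤)  OUT={d:3, e:-3; rest ⊤}
  B2:  IN={d:3, e:-3; rest ⊤}  OUT={a:5, d:3, e:-3; rest ⊤}
  B3:  IN={a:5, d:3, e:-3; rest ⊤}  OUT={a:5, d:3, e:3; rest ⊤}
  B4:  IN={a:5, d:3, e:3; rest ⊤}  OUT={a:5, b:5, d:5, e:3; rest ⊤}

Merge at B2: IN[B2] = OUT[B1] = {a: ⊤, b: ⊤, c: ⊤, d: 3, e: -3, f: ⊤}
Applying B2's transfer function to that IN value gives OUT[B2] (row B2 above).

Answer: {a: 5, b: ⊤, c: ⊤, d: 3, e: -3, f: ⊤}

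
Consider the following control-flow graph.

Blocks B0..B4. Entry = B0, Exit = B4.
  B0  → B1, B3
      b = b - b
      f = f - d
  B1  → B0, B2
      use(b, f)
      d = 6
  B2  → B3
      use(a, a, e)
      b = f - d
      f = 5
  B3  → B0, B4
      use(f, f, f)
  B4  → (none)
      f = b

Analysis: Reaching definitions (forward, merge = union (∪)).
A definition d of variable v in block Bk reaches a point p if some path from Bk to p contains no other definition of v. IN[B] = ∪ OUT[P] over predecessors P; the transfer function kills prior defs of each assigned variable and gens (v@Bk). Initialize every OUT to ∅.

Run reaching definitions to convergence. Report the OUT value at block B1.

Fixpoint table:
  B0:   IN={b@B0, b@B2, d@B1, f@B0, f@B2}   OUT={b@B0, d@B1, f@B0}
  B1:   IN={b@B0, d@B1, f@B0}   OUT={b@B0, d@B1, f@B0}
  B2:   IN={b@B0, d@B1, f@B0}   OUT={b@B2, d@B1, f@B2}
  B3:   IN={b@B0, b@B2, d@B1, f@B0, f@B2}   OUT={b@B0, b@B2, d@B1, f@B0, f@B2}
  B4:   IN={b@B0, b@B2, d@B1, f@B0, f@B2}   OUT={b@B0, b@B2, d@B1, f@B4}

Merge at B1: IN[B1] = OUT[B0] = {b@B0, d@B1, f@B0}
Applying B1's transfer function to that IN value gives OUT[B1] (row B1 above).

Answer: {b@B0, d@B1, f@B0}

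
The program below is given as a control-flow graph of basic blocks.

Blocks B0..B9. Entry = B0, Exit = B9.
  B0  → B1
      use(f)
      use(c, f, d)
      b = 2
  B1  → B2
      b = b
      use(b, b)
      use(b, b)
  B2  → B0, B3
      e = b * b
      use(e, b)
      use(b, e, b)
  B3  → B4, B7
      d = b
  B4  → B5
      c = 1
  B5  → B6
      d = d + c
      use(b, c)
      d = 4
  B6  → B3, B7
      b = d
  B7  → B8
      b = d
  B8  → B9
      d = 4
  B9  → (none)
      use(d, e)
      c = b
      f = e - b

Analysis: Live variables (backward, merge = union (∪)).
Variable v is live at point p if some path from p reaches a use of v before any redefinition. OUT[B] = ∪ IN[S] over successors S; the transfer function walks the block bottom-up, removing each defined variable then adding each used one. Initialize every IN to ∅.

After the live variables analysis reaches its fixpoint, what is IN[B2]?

Fixpoint table:
  B0:   IN={c, d, f}   OUT={b, c, d, f}
  B1:   IN={b, c, d, f}   OUT={b, c, d, f}
  B2:   IN={b, c, d, f}   OUT={b, c, d, e, f}
  B3:   IN={b, e}   OUT={b, d, e}
  B4:   IN={b, d, e}   OUT={b, c, d, e}
  B5:   IN={b, c, d, e}   OUT={d, e}
  B6:   IN={d, e}   OUT={b, d, e}
  B7:   IN={d, e}   OUT={b, e}
  B8:   IN={b, e}   OUT={b, d, e}
  B9:   IN={b, d, e}   OUT={}

Merge at B2: OUT[B2] = IN[B0] ⊔ IN[B3] = {b, c, d, e, f}
Applying B2's transfer function to that OUT value gives IN[B2] (row B2 above).

Answer: {b, c, d, f}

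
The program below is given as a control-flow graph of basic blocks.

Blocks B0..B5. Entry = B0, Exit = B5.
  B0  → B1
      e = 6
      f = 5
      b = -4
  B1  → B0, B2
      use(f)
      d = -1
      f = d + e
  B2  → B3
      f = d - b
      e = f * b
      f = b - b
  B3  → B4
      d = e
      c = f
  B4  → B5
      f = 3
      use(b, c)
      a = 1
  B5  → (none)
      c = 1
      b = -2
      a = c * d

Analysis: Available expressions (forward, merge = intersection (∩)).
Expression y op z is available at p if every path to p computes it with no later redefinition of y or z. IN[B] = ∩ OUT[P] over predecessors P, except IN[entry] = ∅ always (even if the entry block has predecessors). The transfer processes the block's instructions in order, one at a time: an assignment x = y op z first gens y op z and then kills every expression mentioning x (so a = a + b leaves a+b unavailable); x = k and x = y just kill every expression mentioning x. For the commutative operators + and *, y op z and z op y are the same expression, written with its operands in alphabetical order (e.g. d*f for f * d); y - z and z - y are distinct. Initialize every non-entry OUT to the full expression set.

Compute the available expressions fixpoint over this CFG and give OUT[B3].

Per-block solution:
  B0:   IN={}   OUT={}
  B1:   IN={}   OUT={d+e}
  B2:   IN={d+e}   OUT={b-b, d-b}
  B3:   IN={b-b, d-b}   OUT={b-b}
  B4:   IN={b-b}   OUT={b-b}
  B5:   IN={b-b}   OUT={c*d}

Merge at B3: IN[B3] = OUT[B2] = {b-b, d-b}
Applying B3's transfer function to that IN value gives OUT[B3] (row B3 above).

Answer: {b-b}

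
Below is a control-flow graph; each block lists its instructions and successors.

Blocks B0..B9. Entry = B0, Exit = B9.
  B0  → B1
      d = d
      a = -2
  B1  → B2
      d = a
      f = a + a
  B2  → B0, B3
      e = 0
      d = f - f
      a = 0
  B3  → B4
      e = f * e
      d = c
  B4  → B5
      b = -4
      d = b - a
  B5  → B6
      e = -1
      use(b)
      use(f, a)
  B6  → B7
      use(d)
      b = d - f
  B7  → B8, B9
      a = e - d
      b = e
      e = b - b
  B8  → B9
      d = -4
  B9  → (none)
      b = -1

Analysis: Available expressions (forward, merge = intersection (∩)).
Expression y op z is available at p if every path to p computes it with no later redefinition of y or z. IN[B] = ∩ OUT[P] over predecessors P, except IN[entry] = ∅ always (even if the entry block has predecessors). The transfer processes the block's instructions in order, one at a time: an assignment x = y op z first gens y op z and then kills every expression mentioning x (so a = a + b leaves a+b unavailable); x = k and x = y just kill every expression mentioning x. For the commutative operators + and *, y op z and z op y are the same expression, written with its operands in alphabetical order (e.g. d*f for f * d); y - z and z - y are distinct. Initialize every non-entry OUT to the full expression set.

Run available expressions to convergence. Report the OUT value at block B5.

Answer: {b-a, f-f}

Working:
Per-block solution:
  B0:  IN={}  OUT={}
  B1:  IN={}  OUT={a+a}
  B2:  IN={a+a}  OUT={f-f}
  B3:  IN={f-f}  OUT={f-f}
  B4:  IN={f-f}  OUT={b-a, f-f}
  B5:  IN={b-a, f-f}  OUT={b-a, f-f}
  B6:  IN={b-a, f-f}  OUT={d-f, f-f}
  B7:  IN={d-f, f-f}  OUT={b-b, d-f, f-f}
  B8:  IN={b-b, d-f, f-f}  OUT={b-b, f-f}
  B9:  IN={b-b, f-f}  OUT={f-f}

Merge at B5: IN[B5] = OUT[B4] = {b-a, f-f}
Applying B5's transfer function to that IN value gives OUT[B5] (row B5 above).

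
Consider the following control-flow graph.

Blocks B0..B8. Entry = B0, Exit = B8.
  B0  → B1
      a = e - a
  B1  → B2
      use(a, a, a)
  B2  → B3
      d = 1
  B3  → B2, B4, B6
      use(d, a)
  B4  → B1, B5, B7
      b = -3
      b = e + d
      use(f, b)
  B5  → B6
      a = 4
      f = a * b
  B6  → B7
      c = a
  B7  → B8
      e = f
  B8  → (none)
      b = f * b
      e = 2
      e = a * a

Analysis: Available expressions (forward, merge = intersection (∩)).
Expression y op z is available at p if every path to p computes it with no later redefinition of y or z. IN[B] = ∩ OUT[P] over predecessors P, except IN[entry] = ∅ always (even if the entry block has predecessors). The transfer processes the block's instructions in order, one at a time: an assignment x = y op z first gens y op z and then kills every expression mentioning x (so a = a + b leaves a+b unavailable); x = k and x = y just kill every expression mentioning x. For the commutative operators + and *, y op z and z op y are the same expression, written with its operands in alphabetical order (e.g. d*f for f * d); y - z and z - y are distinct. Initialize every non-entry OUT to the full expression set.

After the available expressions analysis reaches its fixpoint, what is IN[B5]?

Answer: {d+e}

Working:
Converged values:
  B0:   IN={}   OUT={}
  B1:   IN={}   OUT={}
  B2:   IN={}   OUT={}
  B3:   IN={}   OUT={}
  B4:   IN={}   OUT={d+e}
  B5:   IN={d+e}   OUT={a*b, d+e}
  B6:   IN={}   OUT={}
  B7:   IN={}   OUT={}
  B8:   IN={}   OUT={a*a}

Merge at B5: IN[B5] = OUT[B4] = {d+e}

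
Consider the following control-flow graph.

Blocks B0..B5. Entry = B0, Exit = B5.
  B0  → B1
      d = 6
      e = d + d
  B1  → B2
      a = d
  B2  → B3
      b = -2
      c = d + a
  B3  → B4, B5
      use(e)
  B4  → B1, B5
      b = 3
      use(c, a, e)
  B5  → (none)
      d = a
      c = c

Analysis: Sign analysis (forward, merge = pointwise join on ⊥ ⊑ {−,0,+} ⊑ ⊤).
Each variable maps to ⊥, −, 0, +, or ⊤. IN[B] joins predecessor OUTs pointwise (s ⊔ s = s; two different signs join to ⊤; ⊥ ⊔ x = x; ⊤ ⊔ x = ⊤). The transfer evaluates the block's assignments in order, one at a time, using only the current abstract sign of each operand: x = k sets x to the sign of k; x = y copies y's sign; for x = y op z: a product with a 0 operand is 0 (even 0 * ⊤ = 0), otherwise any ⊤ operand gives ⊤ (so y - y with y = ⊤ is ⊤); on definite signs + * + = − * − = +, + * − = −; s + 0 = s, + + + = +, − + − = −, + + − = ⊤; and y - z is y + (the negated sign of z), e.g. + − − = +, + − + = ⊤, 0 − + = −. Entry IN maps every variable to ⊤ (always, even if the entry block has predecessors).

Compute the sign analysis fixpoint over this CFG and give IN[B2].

Fixpoint table:
  B0:  IN=(all ⊤)  OUT={d:+, e:+; rest ⊤}
  B1:  IN={d:+, e:+; rest ⊤}  OUT={a:+, d:+, e:+; rest ⊤}
  B2:  IN={a:+, d:+, e:+; rest ⊤}  OUT={a:+, b:-, c:+, d:+, e:+; rest ⊤}
  B3:  IN={a:+, b:-, c:+, d:+, e:+; rest ⊤}  OUT={a:+, b:-, c:+, d:+, e:+; rest ⊤}
  B4:  IN={a:+, b:-, c:+, d:+, e:+; rest ⊤}  OUT={a:+, b:+, c:+, d:+, e:+; rest ⊤}
  B5:  IN={a:+, c:+, d:+, e:+; rest ⊤}  OUT={a:+, c:+, d:+, e:+; rest ⊤}

Merge at B2: IN[B2] = OUT[B1] = {a: +, b: ⊤, c: ⊤, d: +, e: +, f: ⊤}

Answer: {a: +, b: ⊤, c: ⊤, d: +, e: +, f: ⊤}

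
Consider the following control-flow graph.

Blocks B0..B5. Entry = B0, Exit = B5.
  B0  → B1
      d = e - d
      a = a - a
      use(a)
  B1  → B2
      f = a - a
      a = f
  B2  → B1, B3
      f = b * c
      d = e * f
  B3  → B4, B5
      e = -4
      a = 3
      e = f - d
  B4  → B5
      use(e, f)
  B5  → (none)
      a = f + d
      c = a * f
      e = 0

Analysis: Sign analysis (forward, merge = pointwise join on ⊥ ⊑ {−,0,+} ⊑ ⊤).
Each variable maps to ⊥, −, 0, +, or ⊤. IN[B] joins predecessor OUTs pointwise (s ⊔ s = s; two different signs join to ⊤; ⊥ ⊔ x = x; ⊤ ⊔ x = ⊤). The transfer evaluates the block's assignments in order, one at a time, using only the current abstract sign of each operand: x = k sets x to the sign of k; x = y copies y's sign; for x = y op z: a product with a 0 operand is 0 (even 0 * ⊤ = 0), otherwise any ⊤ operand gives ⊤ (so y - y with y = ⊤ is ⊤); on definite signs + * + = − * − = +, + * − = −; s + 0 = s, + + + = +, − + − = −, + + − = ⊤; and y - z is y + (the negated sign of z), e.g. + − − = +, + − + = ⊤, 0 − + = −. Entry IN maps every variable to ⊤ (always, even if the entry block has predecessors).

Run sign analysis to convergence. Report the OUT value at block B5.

Answer: {a: ⊤, b: ⊤, c: ⊤, d: ⊤, e: 0, f: ⊤}

Derivation:
Fixpoint table:
  B0: | IN=(all ⊤) | OUT=(all ⊤)
  B1: | IN=(all ⊤) | OUT=(all ⊤)
  B2: | IN=(all ⊤) | OUT=(all ⊤)
  B3: | IN=(all ⊤) | OUT={a:+; rest ⊤}
  B4: | IN={a:+; rest ⊤} | OUT={a:+; rest ⊤}
  B5: | IN={a:+; rest ⊤} | OUT={e:0; rest ⊤}

Merge at B5: IN[B5] = OUT[B3] ⊔ OUT[B4] = {a: +, b: ⊤, c: ⊤, d: ⊤, e: ⊤, f: ⊤}
Applying B5's transfer function to that IN value gives OUT[B5] (row B5 above).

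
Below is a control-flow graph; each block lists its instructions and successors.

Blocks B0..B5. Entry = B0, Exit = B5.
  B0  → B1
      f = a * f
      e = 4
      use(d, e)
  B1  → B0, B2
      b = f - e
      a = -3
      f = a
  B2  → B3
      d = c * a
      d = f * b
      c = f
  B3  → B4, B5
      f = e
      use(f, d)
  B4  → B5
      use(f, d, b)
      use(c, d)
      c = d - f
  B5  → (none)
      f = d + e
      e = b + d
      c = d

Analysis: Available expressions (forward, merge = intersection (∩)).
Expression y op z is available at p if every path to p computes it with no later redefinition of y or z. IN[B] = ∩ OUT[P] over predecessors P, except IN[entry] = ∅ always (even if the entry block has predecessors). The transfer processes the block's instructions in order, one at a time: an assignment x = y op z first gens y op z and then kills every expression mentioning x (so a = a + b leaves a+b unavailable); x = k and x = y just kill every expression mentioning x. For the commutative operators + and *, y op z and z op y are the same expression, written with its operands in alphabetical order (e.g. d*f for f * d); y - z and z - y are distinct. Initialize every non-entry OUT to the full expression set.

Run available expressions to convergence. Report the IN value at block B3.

Per-block solution:
  B0:   IN={}   OUT={}
  B1:   IN={}   OUT={}
  B2:   IN={}   OUT={b*f}
  B3:   IN={b*f}   OUT={}
  B4:   IN={}   OUT={d-f}
  B5:   IN={}   OUT={b+d}

Merge at B3: IN[B3] = OUT[B2] = {b*f}

Answer: {b*f}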